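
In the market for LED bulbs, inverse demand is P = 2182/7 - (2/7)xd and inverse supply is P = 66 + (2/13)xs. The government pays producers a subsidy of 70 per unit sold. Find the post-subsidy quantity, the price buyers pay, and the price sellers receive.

x' = 718.25; buyers pay 106.5; sellers receive 176.5

Pre-subsidy: 2182/7 - (2/7)x = 66 + (2/13)x gives x* = 559 and P* = 152.
With the subsidy, sellers receive Ps = Pb + 70 for each unit, where Pb is the price buyers pay.
On the curves, Pb = 2182/7 - (2/7)x and Ps = 66 + (2/13)x; the wedge Ps − Pb = 70 gives 66 + (2/13)x − (2182/7 - (2/7)x) = 70, so x' = 718.25.
Then Pb = 2182/7 − (2/7)·718.25 = 106.5 and Ps = 66 + (2/13)·718.25 = 176.5.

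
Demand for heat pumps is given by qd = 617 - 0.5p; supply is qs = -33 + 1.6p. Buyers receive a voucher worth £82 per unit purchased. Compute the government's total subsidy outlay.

Pre-subsidy: 617 - 0.5p = -33 + 1.6p gives p* = 6500/21, q* = 9707/21.
With the rebate, buyers effectively pay pb = ps − 82, where ps is the price sellers receive.
Demand in terms of ps becomes qd = 617 − 0.5(ps − 82) = 658 - 0.5ps. Setting this equal to supply: 658 - 0.5ps = -33 + 1.6ps, so ps = 6910/21.
Buyers pay pb = 6910/21 − 82 = 5188/21; q' = -33 + 1.6·(6910/21) = 10363/21.
Government outlay = subsidy × quantity = 82 × 10363/21 = 849766/21.

Government cost = 849766/21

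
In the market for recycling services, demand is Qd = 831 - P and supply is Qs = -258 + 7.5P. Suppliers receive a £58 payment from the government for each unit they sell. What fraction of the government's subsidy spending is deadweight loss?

Pre-subsidy: 831 - P = -258 + 7.5P gives P* = 2178/17, Q* = 11949/17.
With the subsidy, sellers receive Ps = Pb + 58 for each unit, where Pb is the price buyers pay.
Supply in terms of Pb becomes Qs = -258 + 7.5(Pb + 58) = 177 + 7.5Pb. Setting this equal to demand: 831 - Pb = 177 + 7.5Pb, so Pb = 1308/17.
Sellers receive Ps = 1308/17 + 58 = 2294/17; Q' = 831 − 1·(1308/17) = 12819/17.
ΔCS = ½(11949/17 + 12819/17)(2178/17 − 1308/17) = 10774080/289; ΔPS = ½(11949/17 + 12819/17)(2294/17 − 2178/17) = 1436544/289.
Government spending = 58 × 12819/17 = 743502/17.
DWL = ½ × 58 × (12819/17 − 11949/17) = 25230/17; fraction = (25230/17) / (743502/17) = 145/4273.

DWL / government spending = 145/4273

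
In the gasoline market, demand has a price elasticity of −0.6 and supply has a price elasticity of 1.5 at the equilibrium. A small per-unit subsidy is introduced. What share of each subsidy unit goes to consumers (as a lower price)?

Consumer share = 5/7

For a small subsidy around the equilibrium, the benefit split depends on the relative slopes, which at a point are proportional to the elasticities.
Buyer share = εs/(εs + |εd|) = 1.5/(1.5 + 0.6) = 5/7; seller share = |εd|/(εs + |εd|) = 2/7.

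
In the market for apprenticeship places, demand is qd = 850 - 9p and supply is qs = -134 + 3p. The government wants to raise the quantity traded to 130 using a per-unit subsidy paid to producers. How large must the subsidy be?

Required subsidy s = 8 per unit

At q = 130, invert demand for the buyer price: pb = (850 − 130)/9 = 80; invert supply for the seller price: ps = (130 − (-134))/3 = 88.
The subsidy must fill the gap: s = ps − pb = 88 − 80 = 8.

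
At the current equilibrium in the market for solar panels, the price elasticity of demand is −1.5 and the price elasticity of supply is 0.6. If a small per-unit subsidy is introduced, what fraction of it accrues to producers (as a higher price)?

Producer share = 5/7

For a small subsidy around the equilibrium, the benefit split depends on the relative slopes, which at a point are proportional to the elasticities.
Buyer share = εs/(εs + |εd|) = 0.6/(0.6 + 1.5) = 2/7; seller share = |εd|/(εs + |εd|) = 5/7.
So producers capture 5/7 of the subsidy.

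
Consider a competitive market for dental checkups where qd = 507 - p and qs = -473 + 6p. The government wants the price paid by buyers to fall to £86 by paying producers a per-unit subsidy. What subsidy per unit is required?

At a buyer price of 86, quantity demanded is 507 − 1·86 = 421.
Sellers supply 421 only when they receive ps with -473 + 6·ps = 421, i.e. ps = 149.
s = ps − pb = 149 − 86 = 63.

Required subsidy s = £63 per unit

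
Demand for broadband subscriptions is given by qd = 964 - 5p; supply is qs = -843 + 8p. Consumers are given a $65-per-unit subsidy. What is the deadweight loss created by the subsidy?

Deadweight loss = $6500

Pre-subsidy: 964 - 5p = -843 + 8p gives p* = 139, q* = 269.
With the rebate, buyers effectively pay pb = ps − 65, where ps is the price sellers receive.
Demand in terms of ps becomes qd = 964 − 5(ps − 65) = 1289 - 5ps. Setting this equal to supply: 1289 - 5ps = -843 + 8ps, so ps = 164.
Buyers pay pb = 164 − 65 = 99; q' = -843 + 8·164 = 469.
The subsidy expands output by 469 − 269 = 200 past the efficient level; on those units the gap between marginal cost and willingness to pay runs from 0 up to 65.
DWL = ½ × 65 × 200 = 6500.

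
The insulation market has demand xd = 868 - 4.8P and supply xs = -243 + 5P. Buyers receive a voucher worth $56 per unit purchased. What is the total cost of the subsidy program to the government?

Pre-subsidy: 868 - 4.8P = -243 + 5P gives P* = 5555/49, x* = 15868/49.
With the rebate, buyers effectively pay Pb = Ps − 56, where Ps is the price sellers receive.
Demand in terms of Ps becomes xd = 868 − 4.8(Ps − 56) = 1136.8 - 4.8Ps. Setting this equal to supply: 1136.8 - 4.8Ps = -243 + 5Ps, so Ps = 6899/49.
Buyers pay Pb = 6899/49 − 56 = 4155/49; x' = -243 + 5·(6899/49) = 22588/49.
Government outlay = subsidy × quantity = 56 × 22588/49 = 180704/7.

Government cost = 180704/7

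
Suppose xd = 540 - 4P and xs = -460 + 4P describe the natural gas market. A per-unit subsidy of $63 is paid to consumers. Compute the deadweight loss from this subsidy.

Pre-subsidy: 540 - 4P = -460 + 4P gives P* = 125, x* = 40.
With the rebate, buyers effectively pay Pb = Ps − 63, where Ps is the price sellers receive.
Demand in terms of Ps becomes xd = 540 − 4(Ps − 63) = 792 - 4Ps. Setting this equal to supply: 792 - 4Ps = -460 + 4Ps, so Ps = 156.5.
Buyers pay Pb = 156.5 − 63 = 93.5; x' = -460 + 4·156.5 = 166.
The subsidy expands output by 166 − 40 = 126 past the efficient level; on those units the gap between marginal cost and willingness to pay runs from 0 up to 63.
DWL = ½ × 63 × 126 = 3969.

Deadweight loss = $3969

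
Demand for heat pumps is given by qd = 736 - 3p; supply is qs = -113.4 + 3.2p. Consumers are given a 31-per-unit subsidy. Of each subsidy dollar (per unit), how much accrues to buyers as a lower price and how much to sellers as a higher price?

Pre-subsidy: 736 - 3p = -113.4 + 3.2p gives p* = 137, q* = 325.
With the rebate, buyers effectively pay pb = ps − 31, where ps is the price sellers receive.
Demand in terms of ps becomes qd = 736 − 3(ps − 31) = 829 - 3ps. Setting this equal to supply: 829 - 3ps = -113.4 + 3.2ps, so ps = 152.
Buyers pay pb = 152 − 31 = 121; q' = -113.4 + 3.2·152 = 373.
Buyers' price falls by p* − pb = 137 − 121 = 16; sellers' price rises by ps − p* = 152 − 137 = 15.

Buyers gain 16 per unit; sellers gain 15 per unit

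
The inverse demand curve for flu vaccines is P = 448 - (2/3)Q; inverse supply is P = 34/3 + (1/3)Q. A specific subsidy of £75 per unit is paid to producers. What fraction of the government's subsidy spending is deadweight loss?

DWL / government spending = 45/614

Pre-subsidy: 448 - (2/3)Q = 34/3 + (1/3)Q gives Q* = 1310/3 and P* = 1412/9.
With the subsidy, sellers receive Ps = Pb + 75 for each unit, where Pb is the price buyers pay.
On the curves, Pb = 448 - (2/3)Q and Ps = 34/3 + (1/3)Q; the wedge Ps − Pb = 75 gives 34/3 + (1/3)Q − (448 - (2/3)Q) = 75, so Q' = 1535/3.
Then Pb = 448 − (2/3)·(1535/3) = 962/9 and Ps = 34/3 + (1/3)·(1535/3) = 1637/9.
ΔCS = ½(1310/3 + 1535/3)(1412/9 − 962/9) = 71125/3; ΔPS = ½(1310/3 + 1535/3)(1637/9 − 1412/9) = 71125/6.
Government spending = 75 × 1535/3 = 38375.
DWL = ½ × 75 × (1535/3 − 1310/3) = 2812.5; fraction = 2812.5 / 38375 = 45/614.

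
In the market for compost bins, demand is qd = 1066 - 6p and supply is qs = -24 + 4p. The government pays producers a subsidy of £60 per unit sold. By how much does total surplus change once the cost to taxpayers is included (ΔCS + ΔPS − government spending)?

Pre-subsidy: 1066 - 6p = -24 + 4p gives p* = 109, q* = 412.
With the subsidy, sellers receive ps = pb + 60 for each unit, where pb is the price buyers pay.
Supply in terms of pb becomes qs = -24 + 4(pb + 60) = 216 + 4pb. Setting this equal to demand: 1066 - 6pb = 216 + 4pb, so pb = 85.
Sellers receive ps = 85 + 60 = 145; q' = 1066 − 6·85 = 556.
ΔCS = ½(412 + 556)(109 − 85) = 11616; ΔPS = ½(412 + 556)(145 − 109) = 17424.
Government spending = 60 × 556 = 33360.
Net change = 11616 + 17424 − 33360 = -4320. The loss equals the DWL triangle ½·60·144.

Net change in total surplus = -£4320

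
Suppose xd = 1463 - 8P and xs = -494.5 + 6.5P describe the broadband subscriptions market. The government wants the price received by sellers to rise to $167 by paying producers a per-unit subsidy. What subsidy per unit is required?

Required subsidy s = $58 per unit

At a seller price of 167, quantity supplied is -494.5 + 6.5·167 = 591.
Buyers absorb 591 only when they pay Pb with 1463 − 8·Pb = 591, i.e. Pb = 109.
s = Ps − Pb = 167 − 109 = 58.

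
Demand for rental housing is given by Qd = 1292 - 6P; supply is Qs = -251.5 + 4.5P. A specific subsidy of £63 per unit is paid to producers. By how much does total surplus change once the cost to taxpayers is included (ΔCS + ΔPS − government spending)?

Net change in total surplus = -£5103

Pre-subsidy: 1292 - 6P = -251.5 + 4.5P gives P* = 147, Q* = 410.
With the subsidy, sellers receive Ps = Pb + 63 for each unit, where Pb is the price buyers pay.
Supply in terms of Pb becomes Qs = -251.5 + 4.5(Pb + 63) = 32 + 4.5Pb. Setting this equal to demand: 1292 - 6Pb = 32 + 4.5Pb, so Pb = 120.
Sellers receive Ps = 120 + 63 = 183; Q' = 1292 − 6·120 = 572.
ΔCS = ½(410 + 572)(147 − 120) = 13257; ΔPS = ½(410 + 572)(183 − 147) = 17676.
Government spending = 63 × 572 = 36036.
Net change = 13257 + 17676 − 36036 = -5103. The loss equals the DWL triangle ½·63·162.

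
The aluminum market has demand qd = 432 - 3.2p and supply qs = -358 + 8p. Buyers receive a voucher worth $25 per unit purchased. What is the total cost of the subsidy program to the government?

Government cost = 46100/7

Pre-subsidy: 432 - 3.2p = -358 + 8p gives p* = 1975/28, q* = 1444/7.
With the rebate, buyers effectively pay pb = ps − 25, where ps is the price sellers receive.
Demand in terms of ps becomes qd = 432 − 3.2(ps − 25) = 512 - 3.2ps. Setting this equal to supply: 512 - 3.2ps = -358 + 8ps, so ps = 2175/28.
Buyers pay pb = 2175/28 − 25 = 1475/28; q' = -358 + 8·(2175/28) = 1844/7.
Government outlay = subsidy × quantity = 25 × 1844/7 = 46100/7.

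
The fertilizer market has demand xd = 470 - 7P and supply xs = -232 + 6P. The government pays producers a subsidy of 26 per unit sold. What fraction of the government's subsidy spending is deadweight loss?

Pre-subsidy: 470 - 7P = -232 + 6P gives P* = 54, x* = 92.
With the subsidy, sellers receive Ps = Pb + 26 for each unit, where Pb is the price buyers pay.
Supply in terms of Pb becomes xs = -232 + 6(Pb + 26) = -76 + 6Pb. Setting this equal to demand: 470 - 7Pb = -76 + 6Pb, so Pb = 42.
Sellers receive Ps = 42 + 26 = 68; x' = 470 − 7·42 = 176.
ΔCS = ½(92 + 176)(54 − 42) = 1608; ΔPS = ½(92 + 176)(68 − 54) = 1876.
Government spending = 26 × 176 = 4576.
DWL = ½ × 26 × (176 − 92) = 1092; fraction = 1092 / 4576 = 21/88.

DWL / government spending = 21/88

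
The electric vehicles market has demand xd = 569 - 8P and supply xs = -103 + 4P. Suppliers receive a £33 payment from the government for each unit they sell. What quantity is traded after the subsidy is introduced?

x' = 209

Pre-subsidy: 569 - 8P = -103 + 4P gives P* = 56, x* = 121.
With the subsidy, sellers receive Ps = Pb + 33 for each unit, where Pb is the price buyers pay.
Supply in terms of Pb becomes xs = -103 + 4(Pb + 33) = 29 + 4Pb. Setting this equal to demand: 569 - 8Pb = 29 + 4Pb, so Pb = 45.
Sellers receive Ps = 45 + 33 = 78; x' = 569 − 8·45 = 209.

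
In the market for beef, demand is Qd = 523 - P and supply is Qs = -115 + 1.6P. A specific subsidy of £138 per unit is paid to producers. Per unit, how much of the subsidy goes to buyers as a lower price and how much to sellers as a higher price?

Buyers gain 1104/13 per unit; sellers gain 690/13 per unit

Pre-subsidy: 523 - P = -115 + 1.6P gives P* = 3190/13, Q* = 3609/13.
With the subsidy, sellers receive Ps = Pb + 138 for each unit, where Pb is the price buyers pay.
Supply in terms of Pb becomes Qs = -115 + 1.6(Pb + 138) = 105.8 + 1.6Pb. Setting this equal to demand: 523 - Pb = 105.8 + 1.6Pb, so Pb = 2086/13.
Sellers receive Ps = 2086/13 + 138 = 3880/13; Q' = 523 − 1·(2086/13) = 4713/13.
Buyers' price falls by P* − Pb = 3190/13 − 2086/13 = 1104/13; sellers' price rises by Ps − P* = 3880/13 − 3190/13 = 690/13.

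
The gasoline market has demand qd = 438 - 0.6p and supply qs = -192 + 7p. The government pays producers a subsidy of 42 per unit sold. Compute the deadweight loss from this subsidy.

Pre-subsidy: 438 - 0.6p = -192 + 7p gives p* = 1575/19, q* = 7377/19.
With the subsidy, sellers receive ps = pb + 42 for each unit, where pb is the price buyers pay.
Supply in terms of pb becomes qs = -192 + 7(pb + 42) = 102 + 7pb. Setting this equal to demand: 438 - 0.6pb = 102 + 7pb, so pb = 840/19.
Sellers receive ps = 840/19 + 42 = 1638/19; q' = 438 − 0.6·(840/19) = 7818/19.
The subsidy expands output by 7818/19 − 7377/19 = 441/19 past the efficient level; on those units the gap between marginal cost and willingness to pay runs from 0 up to 42.
DWL = ½ × 42 × 441/19 = 9261/19.

Deadweight loss = 9261/19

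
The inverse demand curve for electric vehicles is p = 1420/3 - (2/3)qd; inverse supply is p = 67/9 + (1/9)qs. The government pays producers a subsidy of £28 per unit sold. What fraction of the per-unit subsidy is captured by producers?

Producer share = 1/7

Pre-subsidy: 1420/3 - (2/3)q = 67/9 + (1/9)q gives q* = 599 and p* = 74.
With the subsidy, sellers receive ps = pb + 28 for each unit, where pb is the price buyers pay.
On the curves, pb = 1420/3 - (2/3)q and ps = 67/9 + (1/9)q; the wedge ps − pb = 28 gives 67/9 + (1/9)q − (1420/3 - (2/3)q) = 28, so q' = 635.
Then pb = 1420/3 − (2/3)·635 = 50 and ps = 67/9 + (1/9)·635 = 78.
Buyers' price falls by p* − pb = 74 − 50 = 24; sellers' price rises by ps − p* = 78 − 74 = 4.
So producers capture 4/28 = 1/7 of each unit of subsidy.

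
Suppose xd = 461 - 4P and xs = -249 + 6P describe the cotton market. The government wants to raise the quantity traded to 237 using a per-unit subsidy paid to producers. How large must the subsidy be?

Required subsidy s = 25 per unit

At x = 237, invert demand for the buyer price: Pb = (461 − 237)/4 = 56; invert supply for the seller price: Ps = (237 − (-249))/6 = 81.
The subsidy must fill the gap: s = Ps − Pb = 81 − 56 = 25.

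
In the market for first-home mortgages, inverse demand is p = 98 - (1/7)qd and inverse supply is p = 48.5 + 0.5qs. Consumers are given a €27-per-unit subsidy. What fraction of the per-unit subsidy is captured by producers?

Pre-subsidy: 98 - (1/7)q = 48.5 + 0.5q gives q* = 77 and p* = 87.
With the rebate, buyers effectively pay pb = ps − 27, where ps is the price sellers receive.
On the curves, pb = 98 - (1/7)q and ps = 48.5 + 0.5q; the wedge ps − pb = 27 gives 48.5 + 0.5q − (98 - (1/7)q) = 27, so q' = 119.
Then pb = 98 − (1/7)·119 = 81 and ps = 48.5 + 0.5·119 = 108.
Buyers' price falls by p* − pb = 87 − 81 = 6; sellers' price rises by ps − p* = 108 − 87 = 21.
So producers capture 21/27 = 7/9 of each unit of subsidy.

Producer share = 7/9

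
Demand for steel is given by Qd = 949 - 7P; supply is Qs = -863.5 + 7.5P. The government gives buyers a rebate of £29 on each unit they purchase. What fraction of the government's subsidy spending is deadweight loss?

Pre-subsidy: 949 - 7P = -863.5 + 7.5P gives P* = 125, Q* = 74.
With the rebate, buyers effectively pay Pb = Ps − 29, where Ps is the price sellers receive.
Demand in terms of Ps becomes Qd = 949 − 7(Ps − 29) = 1152 - 7Ps. Setting this equal to supply: 1152 - 7Ps = -863.5 + 7.5Ps, so Ps = 139.
Buyers pay Pb = 139 − 29 = 110; Q' = -863.5 + 7.5·139 = 179.
ΔCS = ½(74 + 179)(125 − 110) = 1897.5; ΔPS = ½(74 + 179)(139 − 125) = 1771.
Government spending = 29 × 179 = 5191.
DWL = ½ × 29 × (179 − 74) = 1522.5; fraction = 1522.5 / 5191 = 105/358.

DWL / government spending = 105/358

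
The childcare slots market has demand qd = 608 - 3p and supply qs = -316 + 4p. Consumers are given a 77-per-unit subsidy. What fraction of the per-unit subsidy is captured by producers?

Producer share = 3/7

Pre-subsidy: 608 - 3p = -316 + 4p gives p* = 132, q* = 212.
With the rebate, buyers effectively pay pb = ps − 77, where ps is the price sellers receive.
Demand in terms of ps becomes qd = 608 − 3(ps − 77) = 839 - 3ps. Setting this equal to supply: 839 - 3ps = -316 + 4ps, so ps = 165.
Buyers pay pb = 165 − 77 = 88; q' = -316 + 4·165 = 344.
Buyers' price falls by p* − pb = 132 − 88 = 44; sellers' price rises by ps − p* = 165 − 132 = 33.
So producers capture 33/77 = 3/7 of each unit of subsidy.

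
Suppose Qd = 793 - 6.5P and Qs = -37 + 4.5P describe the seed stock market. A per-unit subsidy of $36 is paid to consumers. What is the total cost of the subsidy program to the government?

Pre-subsidy: 793 - 6.5P = -37 + 4.5P gives P* = 830/11, Q* = 3328/11.
With the rebate, buyers effectively pay Pb = Ps − 36, where Ps is the price sellers receive.
Demand in terms of Ps becomes Qd = 793 − 6.5(Ps − 36) = 1027 - 6.5Ps. Setting this equal to supply: 1027 - 6.5Ps = -37 + 4.5Ps, so Ps = 1064/11.
Buyers pay Pb = 1064/11 − 36 = 668/11; Q' = -37 + 4.5·(1064/11) = 4381/11.
Government outlay = subsidy × quantity = 36 × 4381/11 = 157716/11.

Government cost = 157716/11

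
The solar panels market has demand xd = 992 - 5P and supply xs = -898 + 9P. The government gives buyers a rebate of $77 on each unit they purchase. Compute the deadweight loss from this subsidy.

Deadweight loss = $9528.75

Pre-subsidy: 992 - 5P = -898 + 9P gives P* = 135, x* = 317.
With the rebate, buyers effectively pay Pb = Ps − 77, where Ps is the price sellers receive.
Demand in terms of Ps becomes xd = 992 − 5(Ps − 77) = 1377 - 5Ps. Setting this equal to supply: 1377 - 5Ps = -898 + 9Ps, so Ps = 162.5.
Buyers pay Pb = 162.5 − 77 = 85.5; x' = -898 + 9·162.5 = 564.5.
The subsidy expands output by 564.5 − 317 = 247.5 past the efficient level; on those units the gap between marginal cost and willingness to pay runs from 0 up to 77.
DWL = ½ × 77 × 247.5 = 9528.75.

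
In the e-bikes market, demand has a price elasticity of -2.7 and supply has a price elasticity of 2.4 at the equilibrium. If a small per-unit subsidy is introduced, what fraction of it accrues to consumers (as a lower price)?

For a small subsidy around the equilibrium, the benefit split depends on the relative slopes, which at a point are proportional to the elasticities.
Buyer share = εs/(εs + |εd|) = 2.4/(2.4 + 2.7) = 8/17; seller share = |εd|/(εs + |εd|) = 9/17.

Consumer share = 8/17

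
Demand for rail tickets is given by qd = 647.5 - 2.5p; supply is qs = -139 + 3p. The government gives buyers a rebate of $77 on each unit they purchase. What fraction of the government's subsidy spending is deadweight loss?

DWL / government spending = 21/158

Pre-subsidy: 647.5 - 2.5p = -139 + 3p gives p* = 143, q* = 290.
With the rebate, buyers effectively pay pb = ps − 77, where ps is the price sellers receive.
Demand in terms of ps becomes qd = 647.5 − 2.5(ps − 77) = 840 - 2.5ps. Setting this equal to supply: 840 - 2.5ps = -139 + 3ps, so ps = 178.
Buyers pay pb = 178 − 77 = 101; q' = -139 + 3·178 = 395.
ΔCS = ½(290 + 395)(143 − 101) = 14385; ΔPS = ½(290 + 395)(178 − 143) = 11987.5.
Government spending = 77 × 395 = 30415.
DWL = ½ × 77 × (395 − 290) = 4042.5; fraction = 4042.5 / 30415 = 21/158.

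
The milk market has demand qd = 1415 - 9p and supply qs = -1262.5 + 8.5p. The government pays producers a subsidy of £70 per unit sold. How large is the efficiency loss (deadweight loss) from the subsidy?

Deadweight loss = £10710

Pre-subsidy: 1415 - 9p = -1262.5 + 8.5p gives p* = 153, q* = 38.
With the subsidy, sellers receive ps = pb + 70 for each unit, where pb is the price buyers pay.
Supply in terms of pb becomes qs = -1262.5 + 8.5(pb + 70) = -667.5 + 8.5pb. Setting this equal to demand: 1415 - 9pb = -667.5 + 8.5pb, so pb = 119.
Sellers receive ps = 119 + 70 = 189; q' = 1415 − 9·119 = 344.
The subsidy expands output by 344 − 38 = 306 past the efficient level; on those units the gap between marginal cost and willingness to pay runs from 0 up to 70.
DWL = ½ × 70 × 306 = 10710.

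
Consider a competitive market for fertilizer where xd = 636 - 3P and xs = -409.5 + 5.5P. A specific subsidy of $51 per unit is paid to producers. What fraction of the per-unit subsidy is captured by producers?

Pre-subsidy: 636 - 3P = -409.5 + 5.5P gives P* = 123, x* = 267.
With the subsidy, sellers receive Ps = Pb + 51 for each unit, where Pb is the price buyers pay.
Supply in terms of Pb becomes xs = -409.5 + 5.5(Pb + 51) = -129 + 5.5Pb. Setting this equal to demand: 636 - 3Pb = -129 + 5.5Pb, so Pb = 90.
Sellers receive Ps = 90 + 51 = 141; x' = 636 − 3·90 = 366.
Buyers' price falls by P* − Pb = 123 − 90 = 33; sellers' price rises by Ps − P* = 141 − 123 = 18.
So producers capture 18/51 = 6/17 of each unit of subsidy.

Producer share = 6/17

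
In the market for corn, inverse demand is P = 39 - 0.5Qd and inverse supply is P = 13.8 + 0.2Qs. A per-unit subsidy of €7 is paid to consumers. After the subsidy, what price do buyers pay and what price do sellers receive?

Buyers pay €16; sellers receive €23

Pre-subsidy: 39 - 0.5Q = 13.8 + 0.2Q gives Q* = 36 and P* = 21.
With the rebate, buyers effectively pay Pb = Ps − 7, where Ps is the price sellers receive.
On the curves, Pb = 39 - 0.5Q and Ps = 13.8 + 0.2Q; the wedge Ps − Pb = 7 gives 13.8 + 0.2Q − (39 - 0.5Q) = 7, so Q' = 46.
Then Pb = 39 − 0.5·46 = 16 and Ps = 13.8 + 0.2·46 = 23.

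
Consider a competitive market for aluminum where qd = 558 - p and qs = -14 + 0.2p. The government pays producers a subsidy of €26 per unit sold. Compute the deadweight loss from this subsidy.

Pre-subsidy: 558 - p = -14 + 0.2p gives p* = 1430/3, q* = 244/3.
With the subsidy, sellers receive ps = pb + 26 for each unit, where pb is the price buyers pay.
Supply in terms of pb becomes qs = -14 + 0.2(pb + 26) = -8.8 + 0.2pb. Setting this equal to demand: 558 - pb = -8.8 + 0.2pb, so pb = 1417/3.
Sellers receive ps = 1417/3 + 26 = 1495/3; q' = 558 − 1·(1417/3) = 257/3.
The subsidy expands output by 257/3 − 244/3 = 13/3 past the efficient level; on those units the gap between marginal cost and willingness to pay runs from 0 up to 26.
DWL = ½ × 26 × 13/3 = 169/3.

Deadweight loss = 169/3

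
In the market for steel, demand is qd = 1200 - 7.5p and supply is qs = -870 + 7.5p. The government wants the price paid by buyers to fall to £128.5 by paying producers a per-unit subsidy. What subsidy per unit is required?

At a buyer price of 128.5, quantity demanded is 1200 − 7.5·128.5 = 236.25.
Sellers supply 236.25 only when they receive ps with -870 + 7.5·ps = 236.25, i.e. ps = 147.5.
s = ps − pb = 147.5 − 128.5 = 19.

Required subsidy s = £19 per unit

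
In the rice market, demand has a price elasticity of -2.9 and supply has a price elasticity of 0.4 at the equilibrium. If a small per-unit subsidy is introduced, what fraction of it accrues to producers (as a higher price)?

Producer share = 29/33

For a small subsidy around the equilibrium, the benefit split depends on the relative slopes, which at a point are proportional to the elasticities.
Buyer share = εs/(εs + |εd|) = 0.4/(0.4 + 2.9) = 4/33; seller share = |εd|/(εs + |εd|) = 29/33.
So producers capture 29/33 of the subsidy.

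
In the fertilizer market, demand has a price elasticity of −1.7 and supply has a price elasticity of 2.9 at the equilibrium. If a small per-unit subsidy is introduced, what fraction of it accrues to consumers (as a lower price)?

For a small subsidy around the equilibrium, the benefit split depends on the relative slopes, which at a point are proportional to the elasticities.
Buyer share = εs/(εs + |εd|) = 2.9/(2.9 + 1.7) = 29/46; seller share = |εd|/(εs + |εd|) = 17/46.

Consumer share = 29/46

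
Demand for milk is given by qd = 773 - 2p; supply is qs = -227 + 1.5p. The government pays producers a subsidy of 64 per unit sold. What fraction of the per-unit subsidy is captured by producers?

Pre-subsidy: 773 - 2p = -227 + 1.5p gives p* = 2000/7, q* = 1411/7.
With the subsidy, sellers receive ps = pb + 64 for each unit, where pb is the price buyers pay.
Supply in terms of pb becomes qs = -227 + 1.5(pb + 64) = -131 + 1.5pb. Setting this equal to demand: 773 - 2pb = -131 + 1.5pb, so pb = 1808/7.
Sellers receive ps = 1808/7 + 64 = 2256/7; q' = 773 − 2·(1808/7) = 1795/7.
Buyers' price falls by p* − pb = 2000/7 − 1808/7 = 192/7; sellers' price rises by ps − p* = 2256/7 − 2000/7 = 256/7.
So producers capture (256/7)/64 = 4/7 of each unit of subsidy.

Producer share = 4/7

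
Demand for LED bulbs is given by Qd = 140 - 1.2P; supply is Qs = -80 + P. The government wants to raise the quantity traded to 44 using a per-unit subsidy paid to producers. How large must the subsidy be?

At Q = 44, invert demand for the buyer price: Pb = (140 − 44)/1.2 = 80; invert supply for the seller price: Ps = (44 − (-80))/1 = 124.
The subsidy must fill the gap: s = Ps − Pb = 124 − 80 = 44.

Required subsidy s = 44 per unit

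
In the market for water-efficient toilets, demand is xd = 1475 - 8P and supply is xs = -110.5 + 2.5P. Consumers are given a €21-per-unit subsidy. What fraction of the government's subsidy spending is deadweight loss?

DWL / government spending = 20/307

Pre-subsidy: 1475 - 8P = -110.5 + 2.5P gives P* = 151, x* = 267.
With the rebate, buyers effectively pay Pb = Ps − 21, where Ps is the price sellers receive.
Demand in terms of Ps becomes xd = 1475 − 8(Ps − 21) = 1643 - 8Ps. Setting this equal to supply: 1643 - 8Ps = -110.5 + 2.5Ps, so Ps = 167.
Buyers pay Pb = 167 − 21 = 146; x' = -110.5 + 2.5·167 = 307.
ΔCS = ½(267 + 307)(151 − 146) = 1435; ΔPS = ½(267 + 307)(167 − 151) = 4592.
Government spending = 21 × 307 = 6447.
DWL = ½ × 21 × (307 − 267) = 420; fraction = 420 / 6447 = 20/307.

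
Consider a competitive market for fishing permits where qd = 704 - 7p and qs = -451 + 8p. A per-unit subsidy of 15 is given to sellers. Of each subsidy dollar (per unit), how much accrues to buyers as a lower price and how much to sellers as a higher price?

Pre-subsidy: 704 - 7p = -451 + 8p gives p* = 77, q* = 165.
With the subsidy, sellers receive ps = pb + 15 for each unit, where pb is the price buyers pay.
Supply in terms of pb becomes qs = -451 + 8(pb + 15) = -331 + 8pb. Setting this equal to demand: 704 - 7pb = -331 + 8pb, so pb = 69.
Sellers receive ps = 69 + 15 = 84; q' = 704 − 7·69 = 221.
Buyers' price falls by p* − pb = 77 − 69 = 8; sellers' price rises by ps − p* = 84 − 77 = 7.

Buyers gain 8 per unit; sellers gain 7 per unit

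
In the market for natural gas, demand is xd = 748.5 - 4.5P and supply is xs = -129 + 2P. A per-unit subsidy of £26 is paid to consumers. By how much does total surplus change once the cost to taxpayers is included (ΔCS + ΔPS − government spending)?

Net change in total surplus = -£468

Pre-subsidy: 748.5 - 4.5P = -129 + 2P gives P* = 135, x* = 141.
With the rebate, buyers effectively pay Pb = Ps − 26, where Ps is the price sellers receive.
Demand in terms of Ps becomes xd = 748.5 − 4.5(Ps − 26) = 865.5 - 4.5Ps. Setting this equal to supply: 865.5 - 4.5Ps = -129 + 2Ps, so Ps = 153.
Buyers pay Pb = 153 − 26 = 127; x' = -129 + 2·153 = 177.
ΔCS = ½(141 + 177)(135 − 127) = 1272; ΔPS = ½(141 + 177)(153 − 135) = 2862.
Government spending = 26 × 177 = 4602.
Net change = 1272 + 2862 − 4602 = -468. The loss equals the DWL triangle ½·26·36.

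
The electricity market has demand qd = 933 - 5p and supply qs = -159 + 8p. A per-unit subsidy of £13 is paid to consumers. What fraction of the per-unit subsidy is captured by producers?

Producer share = 5/13

Pre-subsidy: 933 - 5p = -159 + 8p gives p* = 84, q* = 513.
With the rebate, buyers effectively pay pb = ps − 13, where ps is the price sellers receive.
Demand in terms of ps becomes qd = 933 − 5(ps − 13) = 998 - 5ps. Setting this equal to supply: 998 - 5ps = -159 + 8ps, so ps = 89.
Buyers pay pb = 89 − 13 = 76; q' = -159 + 8·89 = 553.
Buyers' price falls by p* − pb = 84 − 76 = 8; sellers' price rises by ps − p* = 89 − 84 = 5.
So producers capture 5/13 = 5/13 of each unit of subsidy.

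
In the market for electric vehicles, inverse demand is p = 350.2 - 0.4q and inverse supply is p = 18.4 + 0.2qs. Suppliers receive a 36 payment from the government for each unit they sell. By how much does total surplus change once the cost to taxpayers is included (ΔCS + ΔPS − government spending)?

Net change in total surplus = -1080

Pre-subsidy: 350.2 - 0.4q = 18.4 + 0.2q gives q* = 553 and p* = 129.
With the subsidy, sellers receive ps = pb + 36 for each unit, where pb is the price buyers pay.
On the curves, pb = 350.2 - 0.4q and ps = 18.4 + 0.2q; the wedge ps − pb = 36 gives 18.4 + 0.2q − (350.2 - 0.4q) = 36, so q' = 613.
Then pb = 350.2 − 0.4·613 = 105 and ps = 18.4 + 0.2·613 = 141.
ΔCS = ½(553 + 613)(129 − 105) = 13992; ΔPS = ½(553 + 613)(141 − 129) = 6996.
Government spending = 36 × 613 = 22068.
Net change = 13992 + 6996 − 22068 = -1080. The loss equals the DWL triangle ½·36·60.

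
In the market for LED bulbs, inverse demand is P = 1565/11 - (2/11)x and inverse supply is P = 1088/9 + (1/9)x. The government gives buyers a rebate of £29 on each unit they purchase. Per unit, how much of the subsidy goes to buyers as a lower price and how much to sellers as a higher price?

Buyers gain £18 per unit; sellers gain £11 per unit

Pre-subsidy: 1565/11 - (2/11)x = 1088/9 + (1/9)x gives x* = 73 and P* = 129.
With the rebate, buyers effectively pay Pb = Ps − 29, where Ps is the price sellers receive.
On the curves, Pb = 1565/11 - (2/11)x and Ps = 1088/9 + (1/9)x; the wedge Ps − Pb = 29 gives 1088/9 + (1/9)x − (1565/11 - (2/11)x) = 29, so x' = 172.
Then Pb = 1565/11 − (2/11)·172 = 111 and Ps = 1088/9 + (1/9)·172 = 140.
Buyers' price falls by P* − Pb = 129 − 111 = 18; sellers' price rises by Ps − P* = 140 − 129 = 11.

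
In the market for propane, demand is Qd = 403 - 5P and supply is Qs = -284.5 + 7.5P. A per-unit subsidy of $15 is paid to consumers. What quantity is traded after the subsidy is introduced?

Q' = 173

Pre-subsidy: 403 - 5P = -284.5 + 7.5P gives P* = 55, Q* = 128.
With the rebate, buyers effectively pay Pb = Ps − 15, where Ps is the price sellers receive.
Demand in terms of Ps becomes Qd = 403 − 5(Ps − 15) = 478 - 5Ps. Setting this equal to supply: 478 - 5Ps = -284.5 + 7.5Ps, so Ps = 61.
Buyers pay Pb = 61 − 15 = 46; Q' = -284.5 + 7.5·61 = 173.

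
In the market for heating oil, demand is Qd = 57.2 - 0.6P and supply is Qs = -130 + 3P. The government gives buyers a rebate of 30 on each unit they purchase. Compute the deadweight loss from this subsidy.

Deadweight loss = 225

Pre-subsidy: 57.2 - 0.6P = -130 + 3P gives P* = 52, Q* = 26.
With the rebate, buyers effectively pay Pb = Ps − 30, where Ps is the price sellers receive.
Demand in terms of Ps becomes Qd = 57.2 − 0.6(Ps − 30) = 75.2 - 0.6Ps. Setting this equal to supply: 75.2 - 0.6Ps = -130 + 3Ps, so Ps = 57.
Buyers pay Pb = 57 − 30 = 27; Q' = -130 + 3·57 = 41.
The subsidy expands output by 41 − 26 = 15 past the efficient level; on those units the gap between marginal cost and willingness to pay runs from 0 up to 30.
DWL = ½ × 30 × 15 = 225.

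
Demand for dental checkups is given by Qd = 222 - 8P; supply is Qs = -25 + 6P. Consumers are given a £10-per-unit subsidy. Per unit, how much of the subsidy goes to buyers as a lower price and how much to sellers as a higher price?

Buyers gain 30/7 per unit; sellers gain 40/7 per unit

Pre-subsidy: 222 - 8P = -25 + 6P gives P* = 247/14, Q* = 566/7.
With the rebate, buyers effectively pay Pb = Ps − 10, where Ps is the price sellers receive.
Demand in terms of Ps becomes Qd = 222 − 8(Ps − 10) = 302 - 8Ps. Setting this equal to supply: 302 - 8Ps = -25 + 6Ps, so Ps = 327/14.
Buyers pay Pb = 327/14 − 10 = 187/14; Q' = -25 + 6·(327/14) = 806/7.
Buyers' price falls by P* − Pb = 247/14 − 187/14 = 30/7; sellers' price rises by Ps − P* = 327/14 − 247/14 = 40/7.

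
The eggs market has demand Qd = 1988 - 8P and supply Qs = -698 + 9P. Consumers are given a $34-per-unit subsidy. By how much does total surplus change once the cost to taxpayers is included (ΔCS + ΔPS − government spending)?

Pre-subsidy: 1988 - 8P = -698 + 9P gives P* = 158, Q* = 724.
With the rebate, buyers effectively pay Pb = Ps − 34, where Ps is the price sellers receive.
Demand in terms of Ps becomes Qd = 1988 − 8(Ps − 34) = 2260 - 8Ps. Setting this equal to supply: 2260 - 8Ps = -698 + 9Ps, so Ps = 174.
Buyers pay Pb = 174 − 34 = 140; Q' = -698 + 9·174 = 868.
ΔCS = ½(724 + 868)(158 − 140) = 14328; ΔPS = ½(724 + 868)(174 − 158) = 12736.
Government spending = 34 × 868 = 29512.
Net change = 14328 + 12736 − 29512 = -2448. The loss equals the DWL triangle ½·34·144.

Net change in total surplus = -$2448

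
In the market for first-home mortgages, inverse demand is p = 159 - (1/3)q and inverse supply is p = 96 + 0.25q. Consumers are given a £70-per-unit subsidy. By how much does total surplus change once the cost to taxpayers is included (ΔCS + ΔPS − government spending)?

Pre-subsidy: 159 - (1/3)q = 96 + 0.25q gives q* = 108 and p* = 123.
With the rebate, buyers effectively pay pb = ps − 70, where ps is the price sellers receive.
On the curves, pb = 159 - (1/3)q and ps = 96 + 0.25q; the wedge ps − pb = 70 gives 96 + 0.25q − (159 - (1/3)q) = 70, so q' = 228.
Then pb = 159 − (1/3)·228 = 83 and ps = 96 + 0.25·228 = 153.
ΔCS = ½(108 + 228)(123 − 83) = 6720; ΔPS = ½(108 + 228)(153 − 123) = 5040.
Government spending = 70 × 228 = 15960.
Net change = 6720 + 5040 − 15960 = -4200. The loss equals the DWL triangle ½·70·120.

Net change in total surplus = -£4200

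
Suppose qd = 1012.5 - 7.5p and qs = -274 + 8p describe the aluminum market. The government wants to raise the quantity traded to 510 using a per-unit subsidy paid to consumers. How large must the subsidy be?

At q = 510, invert demand for the buyer price: pb = (1012.5 − 510)/7.5 = 67; invert supply for the seller price: ps = (510 − (-274))/8 = 98.
The subsidy must fill the gap: s = ps − pb = 98 − 67 = 31.

Required subsidy s = 31 per unit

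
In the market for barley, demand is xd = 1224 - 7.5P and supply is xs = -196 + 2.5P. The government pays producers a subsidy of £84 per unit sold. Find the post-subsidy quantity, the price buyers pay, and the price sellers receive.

x' = 316.5; buyers pay £121; sellers receive £205

Pre-subsidy: 1224 - 7.5P = -196 + 2.5P gives P* = 142, x* = 159.
With the subsidy, sellers receive Ps = Pb + 84 for each unit, where Pb is the price buyers pay.
Supply in terms of Pb becomes xs = -196 + 2.5(Pb + 84) = 14 + 2.5Pb. Setting this equal to demand: 1224 - 7.5Pb = 14 + 2.5Pb, so Pb = 121.
Sellers receive Ps = 121 + 84 = 205; x' = 1224 − 7.5·121 = 316.5.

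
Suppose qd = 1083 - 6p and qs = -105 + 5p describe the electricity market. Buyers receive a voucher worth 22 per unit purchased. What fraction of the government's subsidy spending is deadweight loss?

Pre-subsidy: 1083 - 6p = -105 + 5p gives p* = 108, q* = 435.
With the rebate, buyers effectively pay pb = ps − 22, where ps is the price sellers receive.
Demand in terms of ps becomes qd = 1083 − 6(ps − 22) = 1215 - 6ps. Setting this equal to supply: 1215 - 6ps = -105 + 5ps, so ps = 120.
Buyers pay pb = 120 − 22 = 98; q' = -105 + 5·120 = 495.
ΔCS = ½(435 + 495)(108 − 98) = 4650; ΔPS = ½(435 + 495)(120 − 108) = 5580.
Government spending = 22 × 495 = 10890.
DWL = ½ × 22 × (495 − 435) = 660; fraction = 660 / 10890 = 2/33.

DWL / government spending = 2/33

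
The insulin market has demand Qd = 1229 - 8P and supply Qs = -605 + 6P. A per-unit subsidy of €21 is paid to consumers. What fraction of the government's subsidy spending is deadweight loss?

Pre-subsidy: 1229 - 8P = -605 + 6P gives P* = 131, Q* = 181.
With the rebate, buyers effectively pay Pb = Ps − 21, where Ps is the price sellers receive.
Demand in terms of Ps becomes Qd = 1229 − 8(Ps − 21) = 1397 - 8Ps. Setting this equal to supply: 1397 - 8Ps = -605 + 6Ps, so Ps = 143.
Buyers pay Pb = 143 − 21 = 122; Q' = -605 + 6·143 = 253.
ΔCS = ½(181 + 253)(131 − 122) = 1953; ΔPS = ½(181 + 253)(143 − 131) = 2604.
Government spending = 21 × 253 = 5313.
DWL = ½ × 21 × (253 − 181) = 756; fraction = 756 / 5313 = 36/253.

DWL / government spending = 36/253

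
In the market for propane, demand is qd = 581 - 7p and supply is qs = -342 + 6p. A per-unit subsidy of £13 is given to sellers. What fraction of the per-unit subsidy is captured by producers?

Producer share = 7/13

Pre-subsidy: 581 - 7p = -342 + 6p gives p* = 71, q* = 84.
With the subsidy, sellers receive ps = pb + 13 for each unit, where pb is the price buyers pay.
Supply in terms of pb becomes qs = -342 + 6(pb + 13) = -264 + 6pb. Setting this equal to demand: 581 - 7pb = -264 + 6pb, so pb = 65.
Sellers receive ps = 65 + 13 = 78; q' = 581 − 7·65 = 126.
Buyers' price falls by p* − pb = 71 − 65 = 6; sellers' price rises by ps − p* = 78 − 71 = 7.
So producers capture 7/13 = 7/13 of each unit of subsidy.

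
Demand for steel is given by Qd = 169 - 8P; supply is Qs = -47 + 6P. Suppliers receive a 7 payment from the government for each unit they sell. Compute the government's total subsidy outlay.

Pre-subsidy: 169 - 8P = -47 + 6P gives P* = 108/7, Q* = 319/7.
With the subsidy, sellers receive Ps = Pb + 7 for each unit, where Pb is the price buyers pay.
Supply in terms of Pb becomes Qs = -47 + 6(Pb + 7) = -5 + 6Pb. Setting this equal to demand: 169 - 8Pb = -5 + 6Pb, so Pb = 87/7.
Sellers receive Ps = 87/7 + 7 = 136/7; Q' = 169 − 8·(87/7) = 487/7.
Government outlay = subsidy × quantity = 7 × 487/7 = 487.

Government cost = 487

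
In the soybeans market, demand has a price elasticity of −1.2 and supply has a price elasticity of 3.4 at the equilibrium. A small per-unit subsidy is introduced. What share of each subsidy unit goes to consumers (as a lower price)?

Consumer share = 17/23

For a small subsidy around the equilibrium, the benefit split depends on the relative slopes, which at a point are proportional to the elasticities.
Buyer share = εs/(εs + |εd|) = 3.4/(3.4 + 1.2) = 17/23; seller share = |εd|/(εs + |εd|) = 6/23.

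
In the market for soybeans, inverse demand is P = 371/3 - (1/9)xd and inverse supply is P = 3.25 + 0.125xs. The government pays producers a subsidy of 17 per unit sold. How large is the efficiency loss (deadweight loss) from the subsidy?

Pre-subsidy: 371/3 - (1/9)x = 3.25 + 0.125x gives x* = 510 and P* = 67.
With the subsidy, sellers receive Ps = Pb + 17 for each unit, where Pb is the price buyers pay.
On the curves, Pb = 371/3 - (1/9)x and Ps = 3.25 + 0.125x; the wedge Ps − Pb = 17 gives 3.25 + 0.125x − (371/3 - (1/9)x) = 17, so x' = 582.
Then Pb = 371/3 − (1/9)·582 = 59 and Ps = 3.25 + 0.125·582 = 76.
The subsidy expands output by 582 − 510 = 72 past the efficient level; on those units the gap between marginal cost and willingness to pay runs from 0 up to 17.
DWL = ½ × 17 × 72 = 612.

Deadweight loss = 612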